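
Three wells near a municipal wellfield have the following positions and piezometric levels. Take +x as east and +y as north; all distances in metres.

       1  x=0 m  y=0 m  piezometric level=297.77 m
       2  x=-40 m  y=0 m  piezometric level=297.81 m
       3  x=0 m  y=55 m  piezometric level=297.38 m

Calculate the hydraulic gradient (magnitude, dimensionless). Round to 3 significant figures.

0.00716

∂h/∂x = (297.81 − 297.77) / (-40 − 0) = -0.001000
∂h/∂y = (297.38 − 297.77) / (55 − 0) = -0.007091
|∇h| = √(-0.001000² + -0.007091²) = 0.007161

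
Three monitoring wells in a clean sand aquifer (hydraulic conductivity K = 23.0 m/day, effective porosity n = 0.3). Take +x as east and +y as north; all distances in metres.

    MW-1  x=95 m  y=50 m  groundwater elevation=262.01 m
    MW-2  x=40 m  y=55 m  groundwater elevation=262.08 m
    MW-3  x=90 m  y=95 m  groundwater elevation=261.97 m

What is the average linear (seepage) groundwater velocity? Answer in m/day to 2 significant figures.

0.13 m/day

Taking MW-1 as reference: MW-2−MW-1 = (-55, 5, +0.07); MW-3−MW-1 = (-5, 45, -0.04).
Determinant of the coordinate differences = (-55)·45 − (-5)·5 = -2450.
∂h/∂x = [(+0.07)·45 − (-0.04)·5] / -2450 = -0.001367
∂h/∂y = [(-55)·(-0.04) − (-5)·(+0.07)] / -2450 = -0.001041
|∇h| = √(-0.001367² + -0.001041²) = 0.001718
Seepage velocity v = K·i/n = 23.0 × 0.001718 / 0.3 = 0.1317 m/day.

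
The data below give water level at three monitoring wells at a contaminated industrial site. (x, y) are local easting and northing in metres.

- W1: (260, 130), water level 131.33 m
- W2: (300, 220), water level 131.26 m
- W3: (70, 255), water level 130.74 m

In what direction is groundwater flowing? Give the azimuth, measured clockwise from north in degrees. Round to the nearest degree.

310°

Three-point gradient (reference W1): Δ to W2 = (40, 90, -0.07), Δ to W3 = (-190, 125, -0.59).
∂h/∂x = +0.002007, ∂h/∂y = -0.001670 (det = 22100).
Flow direction (−∇h) has components (-0.002007 E, +0.001670 N).
Azimuth = atan2(E, N) = atan2(-0.002007, +0.001670) = 309.8° ≈ 310°.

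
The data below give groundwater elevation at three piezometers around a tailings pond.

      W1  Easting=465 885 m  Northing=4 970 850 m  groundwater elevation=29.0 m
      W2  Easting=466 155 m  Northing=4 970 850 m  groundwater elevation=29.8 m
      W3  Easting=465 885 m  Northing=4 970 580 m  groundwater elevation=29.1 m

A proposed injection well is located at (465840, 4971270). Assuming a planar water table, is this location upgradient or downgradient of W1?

downgradient

∂h/∂x = (29.8 − 29.0) / (466155 − 465885) = +0.002963
∂h/∂y = (29.1 − 29.0) / (4970580 − 4970850) = -0.0003704
Head at (465840, 4971270) = 29.0 + (+0.002963)·(-45) + (-0.0003704)·(420) = 28.71 m.
That is lower than the 29.0 m at W1, so the point is downgradient.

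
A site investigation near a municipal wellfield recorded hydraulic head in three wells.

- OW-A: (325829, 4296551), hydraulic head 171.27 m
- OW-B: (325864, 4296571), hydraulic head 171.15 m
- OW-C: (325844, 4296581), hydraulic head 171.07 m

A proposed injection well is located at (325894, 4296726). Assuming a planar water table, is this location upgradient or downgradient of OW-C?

Taking OW-A as reference: OW-B−OW-A = (35, 20, -0.12); OW-C−OW-A = (15, 30, -0.20).
Solve a·Δx + b·Δy = Δh: det = 35·30 − 15·20 = 750.
∂h/∂x = [(-0.12)·30 − (-0.20)·20] / 750 = +0.0005333
∂h/∂y = [35·(-0.20) − 15·(-0.12)] / 750 = -0.006933
Head at (325894, 4296726) = 171.27 + (+0.0005333)·(65) + (-0.006933)·(175) = 170.09 m.
That is lower than the 171.07 m at OW-C, so the point is downgradient.

downgradient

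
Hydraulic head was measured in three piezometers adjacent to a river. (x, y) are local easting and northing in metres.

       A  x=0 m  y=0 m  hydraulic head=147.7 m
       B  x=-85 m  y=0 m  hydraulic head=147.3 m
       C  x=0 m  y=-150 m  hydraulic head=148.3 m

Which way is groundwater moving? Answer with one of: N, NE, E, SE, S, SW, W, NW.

∂h/∂x = (147.3 − 147.7) / (-85 − 0) = +0.004706
∂h/∂y = (148.3 − 147.7) / (-150 − 0) = -0.004000
Flow = −∇h = (-0.004706 east, +0.004000 north), which points northwest.

NW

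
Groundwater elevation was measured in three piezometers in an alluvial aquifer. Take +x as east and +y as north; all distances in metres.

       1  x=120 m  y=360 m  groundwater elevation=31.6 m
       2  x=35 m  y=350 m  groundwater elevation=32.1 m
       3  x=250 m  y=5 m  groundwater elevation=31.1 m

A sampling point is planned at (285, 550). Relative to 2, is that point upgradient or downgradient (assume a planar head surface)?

Differences from 1: to 2 (Δx, Δy, Δh) = (-85, -10, +0.5); to 3 = (130, -355, -0.5).
Determinant of the coordinate differences = (-85)·(-355) − 130·(-10) = 31475.
∂h/∂x = [(+0.5)·(-355) − (-0.5)·(-10)] / 31475 = -0.005798
∂h/∂y = [(-85)·(-0.5) − 130·(+0.5)] / 31475 = -0.0007149
Head at (285, 550) = 31.6 + (-0.005798)·(165) + (-0.0007149)·(190) = 30.51 m.
That is lower than the 32.1 m at 2, so the point is downgradient.

downgradient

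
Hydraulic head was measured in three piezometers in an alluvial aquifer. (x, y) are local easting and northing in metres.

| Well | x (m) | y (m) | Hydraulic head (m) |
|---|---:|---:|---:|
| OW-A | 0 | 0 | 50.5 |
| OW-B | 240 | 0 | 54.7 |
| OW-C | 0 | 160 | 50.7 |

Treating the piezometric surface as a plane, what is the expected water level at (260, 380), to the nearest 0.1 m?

∂h/∂x = (54.7 − 50.5) / (240 − 0) = +0.01750
∂h/∂y = (50.7 − 50.5) / (160 − 0) = +0.001250
h(260, 380) = 50.5 + (+0.01750)·(260) + (+0.001250)·(380) = 50.5 +4.550 +0.475 = 55.525 m.

55.5 m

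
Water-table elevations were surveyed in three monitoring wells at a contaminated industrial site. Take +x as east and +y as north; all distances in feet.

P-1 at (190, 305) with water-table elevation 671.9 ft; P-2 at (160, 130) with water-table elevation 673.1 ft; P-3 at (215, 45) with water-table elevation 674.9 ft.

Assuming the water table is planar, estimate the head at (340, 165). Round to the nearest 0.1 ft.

Taking P-1 as reference: P-2−P-1 = (-30, -175, +1.2); P-3−P-1 = (25, -260, +3.0).
Solve a·Δx + b·Δy = Δh: det = (-30)·(-260) − 25·(-175) = 12175.
∂h/∂x = [(+1.2)·(-260) − (+3.0)·(-175)] / 12175 = +0.01749
∂h/∂y = [(-30)·(+3.0) − 25·(+1.2)] / 12175 = -0.009856
h(340, 165) = 671.9 + (+0.01749)·(150) + (-0.009856)·(-140) = 671.9 +2.624 +1.380 = 675.904 ft.

675.9 ft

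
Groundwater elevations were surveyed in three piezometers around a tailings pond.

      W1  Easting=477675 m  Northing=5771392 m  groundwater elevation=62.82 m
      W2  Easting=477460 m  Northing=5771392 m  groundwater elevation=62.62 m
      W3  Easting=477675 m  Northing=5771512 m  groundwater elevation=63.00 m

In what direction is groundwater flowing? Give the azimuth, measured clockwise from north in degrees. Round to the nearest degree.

212°

∂h/∂x = (62.62 − 62.82) / (477460 − 477675) = +0.0009302
∂h/∂y = (63.00 − 62.82) / (5771512 − 5771392) = +0.001500
Flow direction (−∇h) has components (-0.0009302 E, -0.001500 N).
Azimuth = atan2(E, N) = atan2(-0.0009302, -0.001500) = 211.8° ≈ 212°.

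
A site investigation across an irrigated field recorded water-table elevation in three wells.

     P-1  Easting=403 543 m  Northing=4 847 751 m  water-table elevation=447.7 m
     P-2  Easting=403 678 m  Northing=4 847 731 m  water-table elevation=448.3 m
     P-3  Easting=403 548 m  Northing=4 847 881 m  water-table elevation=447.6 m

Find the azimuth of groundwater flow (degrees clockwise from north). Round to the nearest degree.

With h = a·x + b·y + c and P-1 as origin, the differences give:
  135·a + (-20)·b = +0.6
  5·a + 130·b = -0.1
Eliminate b (×130 and ×(-20), subtract): 17650·a = 76.00 → a = ∂h/∂x = +0.004306
Back-substitute: b = ∂h/∂y = -0.0009348.
Flow direction (−∇h) has components (-0.004306 E, +0.0009348 N).
Azimuth = atan2(E, N) = atan2(-0.004306, +0.0009348) = 282.2° ≈ 282°.

282°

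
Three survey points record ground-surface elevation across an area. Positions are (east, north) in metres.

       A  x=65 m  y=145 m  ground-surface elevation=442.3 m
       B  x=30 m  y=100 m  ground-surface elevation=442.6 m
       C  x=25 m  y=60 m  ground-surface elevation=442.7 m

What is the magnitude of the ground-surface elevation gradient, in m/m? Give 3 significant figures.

0.00661 m/m

Taking A as reference: B−A = (-35, -45, +0.3); C−A = (-40, -85, +0.4).
Solve a·Δx + b·Δy = Δz: det = (-35)·(-85) − (-40)·(-45) = 1175.
∂z/∂x = [(+0.3)·(-85) − (+0.4)·(-45)] / 1175 = -0.006383
∂z/∂y = [(-35)·(+0.4) − (-40)·(+0.3)] / 1175 = -0.001702
|∇f| = √(-0.006383² + -0.001702²) = 0.006606 m/m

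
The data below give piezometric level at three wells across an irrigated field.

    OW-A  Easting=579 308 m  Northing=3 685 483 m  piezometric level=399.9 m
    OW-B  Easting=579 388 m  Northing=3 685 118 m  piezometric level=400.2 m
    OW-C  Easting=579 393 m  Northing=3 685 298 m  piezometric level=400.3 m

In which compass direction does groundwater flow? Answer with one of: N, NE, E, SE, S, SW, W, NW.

With h = a·x + b·y + c and OW-A as origin, the differences give:
  80·a + (-365)·b = +0.3
  85·a + (-185)·b = +0.4
Eliminate b (×(-185) and ×(-365), subtract): 16225·a = 90.50 → a = ∂h/∂x = +0.005578
Back-substitute: b = ∂h/∂y = +0.0004006.
Flow = −∇h = (-0.005578 east, -0.0004006 north), which points west.

W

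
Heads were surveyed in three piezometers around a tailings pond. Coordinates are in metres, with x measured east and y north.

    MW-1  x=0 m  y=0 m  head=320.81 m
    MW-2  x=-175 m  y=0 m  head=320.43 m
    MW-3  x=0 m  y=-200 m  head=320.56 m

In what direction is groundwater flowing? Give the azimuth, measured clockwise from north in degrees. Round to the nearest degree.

240°

∂h/∂x = (320.43 − 320.81) / (-175 − 0) = +0.002171
∂h/∂y = (320.56 − 320.81) / (-200 − 0) = +0.001250
Flow direction (−∇h) has components (-0.002171 E, -0.001250 N).
Azimuth = atan2(E, N) = atan2(-0.002171, -0.001250) = 240.1° ≈ 240°.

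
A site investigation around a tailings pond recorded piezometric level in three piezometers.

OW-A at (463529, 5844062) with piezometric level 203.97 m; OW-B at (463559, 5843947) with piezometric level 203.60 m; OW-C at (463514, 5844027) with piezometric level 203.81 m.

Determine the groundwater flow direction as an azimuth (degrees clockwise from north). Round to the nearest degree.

208°

With h = a·x + b·y + c and OW-A as origin, the differences give:
  30·a + (-115)·b = -0.37
  (-15)·a + (-35)·b = -0.16
Eliminate b (×(-35) and ×(-115), subtract): -2775·a = -5.450 → a = ∂h/∂x = +0.001964
Back-substitute: b = ∂h/∂y = +0.003730.
Flow direction (−∇h) has components (-0.001964 E, -0.003730 N).
Azimuth = atan2(E, N) = atan2(-0.001964, -0.003730) = 207.8° ≈ 208°.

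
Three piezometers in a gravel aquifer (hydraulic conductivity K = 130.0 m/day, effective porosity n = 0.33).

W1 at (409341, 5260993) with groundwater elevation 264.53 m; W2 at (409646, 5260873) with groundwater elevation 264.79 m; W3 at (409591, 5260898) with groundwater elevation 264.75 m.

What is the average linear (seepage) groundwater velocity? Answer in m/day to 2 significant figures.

With h = a·x + b·y + c and W1 as origin, the differences give:
  305·a + (-120)·b = +0.26
  250·a + (-95)·b = +0.22
Eliminate b (×(-95) and ×(-120), subtract): 1025·a = 1.700 → a = ∂h/∂x = +0.001659
Back-substitute: b = ∂h/∂y = +0.002049.
|∇h| = √(0.001659² + 0.002049²) = 0.002636
Seepage velocity v = K·i/n = 130.0 × 0.002636 / 0.33 = 1.038 m/day.

1.0 m/day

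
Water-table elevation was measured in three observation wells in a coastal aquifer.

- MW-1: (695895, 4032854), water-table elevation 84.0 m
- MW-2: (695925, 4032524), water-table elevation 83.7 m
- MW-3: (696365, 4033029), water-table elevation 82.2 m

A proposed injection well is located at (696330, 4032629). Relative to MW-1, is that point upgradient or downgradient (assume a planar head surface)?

downgradient

Taking MW-1 as reference: MW-2−MW-1 = (30, -330, -0.3); MW-3−MW-1 = (470, 175, -1.8).
Solve a·Δx + b·Δy = Δh: det = 30·175 − 470·(-330) = 160350.
∂h/∂x = [(-0.3)·175 − (-1.8)·(-330)] / 160350 = -0.004032
∂h/∂y = [30·(-1.8) − 470·(-0.3)] / 160350 = +0.0005426
Head at (696330, 4032629) = 84.0 + (-0.004032)·(435) + (+0.0005426)·(-225) = 82.12 m.
That is lower than the 84.0 m at MW-1, so the point is downgradient.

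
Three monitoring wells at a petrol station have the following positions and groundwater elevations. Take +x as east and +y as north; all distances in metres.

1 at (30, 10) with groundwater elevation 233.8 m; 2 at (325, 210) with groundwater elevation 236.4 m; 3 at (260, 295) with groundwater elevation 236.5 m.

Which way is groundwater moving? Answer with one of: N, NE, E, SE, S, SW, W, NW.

SW

Differences from 1: to 2 (Δx, Δy, Δh) = (295, 200, +2.6); to 3 = (230, 285, +2.7).
Determinant of the coordinate differences = 295·285 − 230·200 = 38075.
∂h/∂x = [(+2.6)·285 − (+2.7)·200] / 38075 = +0.005279
∂h/∂y = [295·(+2.7) − 230·(+2.6)] / 38075 = +0.005213
Flow = −∇h = (-0.005279 east, -0.005213 north), which points southwest.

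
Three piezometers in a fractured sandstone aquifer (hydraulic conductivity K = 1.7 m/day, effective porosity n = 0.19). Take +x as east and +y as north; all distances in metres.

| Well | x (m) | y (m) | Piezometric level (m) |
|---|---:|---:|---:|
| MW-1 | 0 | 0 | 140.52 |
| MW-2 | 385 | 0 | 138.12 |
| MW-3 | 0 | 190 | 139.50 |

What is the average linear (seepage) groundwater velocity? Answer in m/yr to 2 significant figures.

27 m/yr

∂h/∂x = (138.12 − 140.52) / (385 − 0) = -0.006234
∂h/∂y = (139.50 − 140.52) / (190 − 0) = -0.005368
|∇h| = √(-0.006234² + -0.005368²) = 0.008227
Seepage velocity v = K·i/n = 1.7 × 0.008227 / 0.19 = 0.07361 m/day = 26.89 m/yr.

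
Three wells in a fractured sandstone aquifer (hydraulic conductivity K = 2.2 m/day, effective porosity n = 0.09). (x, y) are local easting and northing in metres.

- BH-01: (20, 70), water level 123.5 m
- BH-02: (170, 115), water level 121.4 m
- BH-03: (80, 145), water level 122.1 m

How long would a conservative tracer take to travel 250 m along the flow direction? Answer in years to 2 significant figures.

Taking BH-01 as reference: BH-02−BH-01 = (150, 45, -2.1); BH-03−BH-01 = (60, 75, -1.4).
Determinant of the coordinate differences = 150·75 − 60·45 = 8550.
∂h/∂x = [(-2.1)·75 − (-1.4)·45] / 8550 = -0.01105
∂h/∂y = [150·(-1.4) − 60·(-2.1)] / 8550 = -0.009825
|∇h| = √(-0.01105² + -0.009825²) = 0.01479
Seepage velocity v = K·i/n = 2.2 × 0.01479 / 0.09 = 0.3615 m/day.
t = 250 / 0.3615 = 691.6 days = 1.89 years.

1.9 years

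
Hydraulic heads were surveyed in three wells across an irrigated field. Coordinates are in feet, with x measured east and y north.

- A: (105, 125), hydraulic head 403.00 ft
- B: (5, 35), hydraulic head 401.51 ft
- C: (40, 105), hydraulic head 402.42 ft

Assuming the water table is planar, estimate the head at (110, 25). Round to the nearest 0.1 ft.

Differences from A: to B (Δx, Δy, Δh) = (-100, -90, -1.49); to C = (-65, -20, -0.58).
Solve a·Δx + b·Δy = Δh: det = (-100)·(-20) − (-65)·(-90) = -3850.
∂h/∂x = [(-1.49)·(-20) − (-0.58)·(-90)] / -3850 = +0.005818
∂h/∂y = [(-100)·(-0.58) − (-65)·(-1.49)] / -3850 = +0.01009
h(110, 25) = 403.00 + (+0.005818)·(5) + (+0.01009)·(-100) = 403.00 +0.029 -1.009 = 402.020 ft.

402.0 ft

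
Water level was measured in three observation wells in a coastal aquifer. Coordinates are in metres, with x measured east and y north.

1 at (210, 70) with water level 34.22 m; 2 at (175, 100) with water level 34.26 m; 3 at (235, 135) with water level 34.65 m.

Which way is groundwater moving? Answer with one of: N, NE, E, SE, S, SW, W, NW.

SW

Differences from 1: to 2 (Δx, Δy, Δh) = (-35, 30, +0.04); to 3 = (25, 65, +0.43).
Determinant of the coordinate differences = (-35)·65 − 25·30 = -3025.
∂h/∂x = [(+0.04)·65 − (+0.43)·30] / -3025 = +0.003405
∂h/∂y = [(-35)·(+0.43) − 25·(+0.04)] / -3025 = +0.005306
Flow = −∇h = (-0.003405 east, -0.005306 north), which points southwest.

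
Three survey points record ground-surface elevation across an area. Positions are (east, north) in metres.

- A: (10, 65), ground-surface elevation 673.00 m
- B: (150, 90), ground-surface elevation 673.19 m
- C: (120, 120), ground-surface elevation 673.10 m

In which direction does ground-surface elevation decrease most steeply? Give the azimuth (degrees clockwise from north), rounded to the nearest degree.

With z = a·x + b·y + c and A as origin, the differences give:
  140·a + 25·b = +0.19
  110·a + 55·b = +0.10
Eliminate b (×55 and ×25, subtract): 4950·a = 7.950 → a = ∂z/∂x = +0.001606
Back-substitute: b = ∂z/∂y = -0.001394.
Steepest decrease is along −∇f: components (-0.001606 E, +0.001394 N).
Azimuth = atan2(-0.001606, +0.001394) = 311.0° ≈ 311°.

311°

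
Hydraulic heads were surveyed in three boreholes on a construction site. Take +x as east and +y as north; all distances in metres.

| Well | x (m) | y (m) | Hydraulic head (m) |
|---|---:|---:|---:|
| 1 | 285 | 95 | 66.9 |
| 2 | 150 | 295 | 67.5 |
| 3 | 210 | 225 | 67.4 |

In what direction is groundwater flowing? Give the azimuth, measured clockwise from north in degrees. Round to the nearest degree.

Taking 1 as reference: 2−1 = (-135, 200, +0.6); 3−1 = (-75, 130, +0.5).
Solve a·Δx + b·Δy = Δh: det = (-135)·130 − (-75)·200 = -2550.
∂h/∂x = [(+0.6)·130 − (+0.5)·200] / -2550 = +0.008627
∂h/∂y = [(-135)·(+0.5) − (-75)·(+0.6)] / -2550 = +0.008824
Flow direction (−∇h) has components (-0.008627 E, -0.008824 N).
Azimuth = atan2(E, N) = atan2(-0.008627, -0.008824) = 224.4° ≈ 224°.

224°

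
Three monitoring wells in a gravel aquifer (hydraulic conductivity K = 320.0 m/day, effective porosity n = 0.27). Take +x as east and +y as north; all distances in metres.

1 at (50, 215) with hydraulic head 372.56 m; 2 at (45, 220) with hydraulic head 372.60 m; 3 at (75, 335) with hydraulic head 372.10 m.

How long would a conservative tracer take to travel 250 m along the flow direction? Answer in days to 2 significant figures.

With h = a·x + b·y + c and 1 as origin, the differences give:
  (-5)·a + 5·b = +0.04
  25·a + 120·b = -0.46
Eliminate b (×120 and ×5, subtract): -725·a = 7.100 → a = ∂h/∂x = -0.009793
Back-substitute: b = ∂h/∂y = -0.001793.
|∇h| = √(-0.009793² + -0.001793²) = 0.009956
Seepage velocity v = K·i/n = 320.0 × 0.009956 / 0.27 = 11.8 m/day.
t = 250 / 11.8 = 21.19 days.

21 days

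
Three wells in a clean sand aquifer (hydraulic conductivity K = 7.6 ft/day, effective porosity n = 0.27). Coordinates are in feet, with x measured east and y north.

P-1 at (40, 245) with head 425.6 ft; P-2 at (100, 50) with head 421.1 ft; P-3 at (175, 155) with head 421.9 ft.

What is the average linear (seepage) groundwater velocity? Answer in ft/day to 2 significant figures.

Taking P-1 as reference: P-2−P-1 = (60, -195, -4.5); P-3−P-1 = (135, -90, -3.7).
Determinant of the coordinate differences = 60·(-90) − 135·(-195) = 20925.
∂h/∂x = [(-4.5)·(-90) − (-3.7)·(-195)] / 20925 = -0.01513
∂h/∂y = [60·(-3.7) − 135·(-4.5)] / 20925 = +0.01842
|∇h| = √(-0.01513² + 0.01842²) = 0.02384
Seepage velocity v = K·i/n = 7.6 × 0.02384 / 0.27 = 0.6711 ft/day.

0.67 ft/day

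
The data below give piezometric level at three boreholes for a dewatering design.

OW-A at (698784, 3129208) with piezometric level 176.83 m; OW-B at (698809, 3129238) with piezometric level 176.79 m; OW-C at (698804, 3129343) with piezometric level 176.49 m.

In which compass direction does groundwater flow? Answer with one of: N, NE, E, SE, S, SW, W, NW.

NW

Taking OW-A as reference: OW-B−OW-A = (25, 30, -0.04); OW-C−OW-A = (20, 135, -0.34).
Solve a·Δx + b·Δy = Δh: det = 25·135 − 20·30 = 2775.
∂h/∂x = [(-0.04)·135 − (-0.34)·30] / 2775 = +0.001730
∂h/∂y = [25·(-0.34) − 20·(-0.04)] / 2775 = -0.002775
Flow = −∇h = (-0.001730 east, +0.002775 north), which points northwest.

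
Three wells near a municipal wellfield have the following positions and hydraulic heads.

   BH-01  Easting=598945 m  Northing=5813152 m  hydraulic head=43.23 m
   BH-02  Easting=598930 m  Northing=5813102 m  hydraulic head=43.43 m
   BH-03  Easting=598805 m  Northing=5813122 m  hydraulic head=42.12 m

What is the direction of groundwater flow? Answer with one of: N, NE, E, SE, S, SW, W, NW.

Taking BH-01 as reference: BH-02−BH-01 = (-15, -50, +0.20); BH-03−BH-01 = (-140, -30, -1.11).
Solve a·Δx + b·Δy = Δh: det = (-15)·(-30) − (-140)·(-50) = -6550.
∂h/∂x = [(+0.20)·(-30) − (-1.11)·(-50)] / -6550 = +0.009389
∂h/∂y = [(-15)·(-1.11) − (-140)·(+0.20)] / -6550 = -0.006817
Flow = −∇h = (-0.009389 east, +0.006817 north), which points northwest.

NW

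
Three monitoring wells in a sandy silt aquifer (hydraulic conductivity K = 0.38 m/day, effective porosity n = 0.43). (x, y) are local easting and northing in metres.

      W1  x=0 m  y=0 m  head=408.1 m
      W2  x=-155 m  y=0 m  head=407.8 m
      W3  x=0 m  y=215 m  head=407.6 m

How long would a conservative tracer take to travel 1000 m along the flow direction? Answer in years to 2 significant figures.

1000 years

∂h/∂x = (407.8 − 408.1) / (-155 − 0) = +0.001935
∂h/∂y = (407.6 − 408.1) / (215 − 0) = -0.002326
|∇h| = √(0.001935² + -0.002326²) = 0.003026
Seepage velocity v = K·i/n = 0.38 × 0.003026 / 0.43 = 0.002674 m/day.
t = 1000 / 0.002674 = 3.74e+05 days = 1.02e+03 years.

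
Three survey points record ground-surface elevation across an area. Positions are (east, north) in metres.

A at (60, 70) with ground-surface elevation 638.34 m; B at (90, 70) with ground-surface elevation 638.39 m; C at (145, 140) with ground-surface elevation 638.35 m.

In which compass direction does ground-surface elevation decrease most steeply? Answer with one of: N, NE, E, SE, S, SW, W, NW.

NW

Taking A as reference: B−A = (30, 0, +0.05); C−A = (85, 70, +0.01).
Solve a·Δx + b·Δy = Δz: det = 30·70 − 85·0 = 2100.
∂z/∂x = [(+0.05)·70 − (+0.01)·0] / 2100 = +0.001667
∂z/∂y = [30·(+0.01) − 85·(+0.05)] / 2100 = -0.001881
Steepest decrease is along −∇f = (-0.001667 E, +0.001881 N) → northwest.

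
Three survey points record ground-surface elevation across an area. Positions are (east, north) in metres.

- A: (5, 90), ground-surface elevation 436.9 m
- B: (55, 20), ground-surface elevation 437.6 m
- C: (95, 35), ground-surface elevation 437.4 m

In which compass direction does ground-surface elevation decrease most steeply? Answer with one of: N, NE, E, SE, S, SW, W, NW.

N

Three-point gradient (reference A): Δ to B = (50, -70, +0.7), Δ to C = (90, -55, +0.5).
∂z/∂x = -0.0009859, ∂z/∂y = -0.01070 (det = 3550).
Steepest decrease is along −∇f = (+0.0009859 E, +0.01070 N) → north.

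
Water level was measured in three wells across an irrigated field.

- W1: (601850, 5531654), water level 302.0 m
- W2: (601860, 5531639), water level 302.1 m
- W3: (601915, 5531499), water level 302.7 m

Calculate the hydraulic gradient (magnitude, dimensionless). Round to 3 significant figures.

0.00874

Differences from W1: to W2 (Δx, Δy, Δh) = (10, -15, +0.1); to W3 = (65, -155, +0.7).
Determinant of the coordinate differences = 10·(-155) − 65·(-15) = -575.
∂h/∂x = [(+0.1)·(-155) − (+0.7)·(-15)] / -575 = +0.008696
∂h/∂y = [10·(+0.7) − 65·(+0.1)] / -575 = -0.0008696
|∇h| = √(0.008696² + -0.0008696²) = 0.008739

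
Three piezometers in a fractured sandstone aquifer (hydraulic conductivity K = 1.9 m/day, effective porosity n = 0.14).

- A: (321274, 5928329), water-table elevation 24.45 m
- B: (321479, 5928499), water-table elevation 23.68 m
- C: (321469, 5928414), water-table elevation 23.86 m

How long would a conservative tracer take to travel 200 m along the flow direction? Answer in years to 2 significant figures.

With h = a·x + b·y + c and A as origin, the differences give:
  205·a + 170·b = -0.77
  195·a + 85·b = -0.59
Eliminate b (×85 and ×170, subtract): -15725·a = 34.850 → a = ∂h/∂x = -0.002216
Back-substitute: b = ∂h/∂y = -0.001857.
|∇h| = √(-0.002216² + -0.001857²) = 0.002891
Seepage velocity v = K·i/n = 1.9 × 0.002891 / 0.14 = 0.03923 m/day.
t = 200 / 0.03923 = 5098 days = 14 years.

14 years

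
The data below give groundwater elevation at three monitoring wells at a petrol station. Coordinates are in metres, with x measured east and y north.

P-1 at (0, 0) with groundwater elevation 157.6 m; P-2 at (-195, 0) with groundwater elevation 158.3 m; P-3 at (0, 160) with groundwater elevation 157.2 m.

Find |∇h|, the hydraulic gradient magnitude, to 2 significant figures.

0.0044

∂h/∂x = (158.3 − 157.6) / (-195 − 0) = -0.003590
∂h/∂y = (157.2 − 157.6) / (160 − 0) = -0.002500
|∇h| = √(-0.003590² + -0.002500²) = 0.004375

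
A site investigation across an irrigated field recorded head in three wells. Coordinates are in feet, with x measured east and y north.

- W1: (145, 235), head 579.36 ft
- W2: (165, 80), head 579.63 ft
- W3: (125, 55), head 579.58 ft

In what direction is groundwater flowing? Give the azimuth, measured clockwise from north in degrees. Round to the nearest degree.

304°

Differences from W1: to W2 (Δx, Δy, Δh) = (20, -155, +0.27); to W3 = (-20, -180, +0.22).
Solve a·Δx + b·Δy = Δh: det = 20·(-180) − (-20)·(-155) = -6700.
∂h/∂x = [(+0.27)·(-180) − (+0.22)·(-155)] / -6700 = +0.002164
∂h/∂y = [20·(+0.22) − (-20)·(+0.27)] / -6700 = -0.001463
Flow direction (−∇h) has components (-0.002164 E, +0.001463 N).
Azimuth = atan2(E, N) = atan2(-0.002164, +0.001463) = 304.1° ≈ 304°.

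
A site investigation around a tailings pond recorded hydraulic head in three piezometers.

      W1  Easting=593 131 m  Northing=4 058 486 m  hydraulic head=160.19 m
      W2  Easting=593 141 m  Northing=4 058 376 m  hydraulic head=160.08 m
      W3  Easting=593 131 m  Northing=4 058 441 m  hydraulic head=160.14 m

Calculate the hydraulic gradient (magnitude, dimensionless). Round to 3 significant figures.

Taking W1 as reference: W2−W1 = (10, -110, -0.11); W3−W1 = (0, -45, -0.05).
Determinant of the coordinate differences = 10·(-45) − 0·(-110) = -450.
∂h/∂x = [(-0.11)·(-45) − (-0.05)·(-110)] / -450 = +0.001222
∂h/∂y = [10·(-0.05) − 0·(-0.11)] / -450 = +0.001111
|∇h| = √(0.001222² + 0.001111²) = 0.001652

0.00165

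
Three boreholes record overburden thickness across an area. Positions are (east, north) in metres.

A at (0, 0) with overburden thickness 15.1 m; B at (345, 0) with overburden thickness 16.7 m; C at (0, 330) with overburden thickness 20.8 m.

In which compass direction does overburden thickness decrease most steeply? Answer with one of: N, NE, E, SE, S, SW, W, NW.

∂d/∂x = (16.7 − 15.1) / (345 − 0) = +0.004638
∂d/∂y = (20.8 − 15.1) / (330 − 0) = +0.01727
Steepest decrease is along −∇f = (-0.004638 E, -0.01727 N) → south.

S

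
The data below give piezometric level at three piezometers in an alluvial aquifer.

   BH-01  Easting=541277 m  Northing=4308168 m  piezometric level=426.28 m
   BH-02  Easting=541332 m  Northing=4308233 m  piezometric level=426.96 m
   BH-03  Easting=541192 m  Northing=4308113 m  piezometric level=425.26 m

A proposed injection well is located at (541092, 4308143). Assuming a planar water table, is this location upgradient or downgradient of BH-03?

downgradient

Taking BH-01 as reference: BH-02−BH-01 = (55, 65, +0.68); BH-03−BH-01 = (-85, -55, -1.02).
Solve a·Δx + b·Δy = Δh: det = 55·(-55) − (-85)·65 = 2500.
∂h/∂x = [(+0.68)·(-55) − (-1.02)·65] / 2500 = +0.01156
∂h/∂y = [55·(-1.02) − (-85)·(+0.68)] / 2500 = +0.0006800
Head at (541092, 4308143) = 426.28 + (+0.01156)·(-185) + (+0.0006800)·(-25) = 424.12 m.
That is lower than the 425.26 m at BH-03, so the point is downgradient.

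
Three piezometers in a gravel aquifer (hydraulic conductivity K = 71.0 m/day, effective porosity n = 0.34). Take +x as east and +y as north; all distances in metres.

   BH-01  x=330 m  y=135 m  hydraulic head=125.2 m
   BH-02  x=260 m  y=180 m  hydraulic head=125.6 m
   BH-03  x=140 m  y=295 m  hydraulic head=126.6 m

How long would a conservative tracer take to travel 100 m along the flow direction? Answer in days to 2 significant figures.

58 days

With h = a·x + b·y + c and BH-01 as origin, the differences give:
  (-70)·a + 45·b = +0.4
  (-190)·a + 160·b = +1.4
Eliminate b (×160 and ×45, subtract): -2650·a = 1.00 → a = ∂h/∂x = -0.0003774
Back-substitute: b = ∂h/∂y = +0.008302.
|∇h| = √(-0.0003774² + 0.008302²) = 0.008311
Seepage velocity v = K·i/n = 71.0 × 0.008311 / 0.34 = 1.736 m/day.
t = 100 / 1.736 = 57.6 days.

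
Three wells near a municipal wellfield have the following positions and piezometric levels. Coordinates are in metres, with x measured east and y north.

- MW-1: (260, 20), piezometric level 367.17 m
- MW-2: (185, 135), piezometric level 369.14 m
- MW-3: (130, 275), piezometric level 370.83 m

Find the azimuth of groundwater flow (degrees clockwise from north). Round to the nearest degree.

Taking MW-1 as reference: MW-2−MW-1 = (-75, 115, +1.97); MW-3−MW-1 = (-130, 255, +3.66).
Solve a·Δx + b·Δy = Δh: det = (-75)·255 − (-130)·115 = -4175.
∂h/∂x = [(+1.97)·255 − (+3.66)·115] / -4175 = -0.01951
∂h/∂y = [(-75)·(+3.66) − (-130)·(+1.97)] / -4175 = +0.004407
Flow direction (−∇h) has components (+0.01951 E, -0.004407 N).
Azimuth = atan2(E, N) = atan2(+0.01951, -0.004407) = 102.7° ≈ 103°.

103°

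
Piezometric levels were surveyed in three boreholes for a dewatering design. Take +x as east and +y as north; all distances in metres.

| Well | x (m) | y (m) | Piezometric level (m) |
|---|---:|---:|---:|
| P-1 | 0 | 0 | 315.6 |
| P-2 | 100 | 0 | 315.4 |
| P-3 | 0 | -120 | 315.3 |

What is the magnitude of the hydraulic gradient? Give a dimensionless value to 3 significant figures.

0.00320

∂h/∂x = (315.4 − 315.6) / (100 − 0) = -0.002000
∂h/∂y = (315.3 − 315.6) / (-120 − 0) = +0.002500
|∇h| = √(-0.002000² + 0.002500²) = 0.003202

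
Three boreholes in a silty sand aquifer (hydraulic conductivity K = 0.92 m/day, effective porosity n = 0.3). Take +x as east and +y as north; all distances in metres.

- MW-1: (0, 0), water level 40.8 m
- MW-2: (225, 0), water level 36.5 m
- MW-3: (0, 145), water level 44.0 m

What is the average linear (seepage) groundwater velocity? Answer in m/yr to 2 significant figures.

33 m/yr

∂h/∂x = (36.5 − 40.8) / (225 − 0) = -0.01911
∂h/∂y = (44.0 − 40.8) / (145 − 0) = +0.02207
|∇h| = √(-0.01911² + 0.02207²) = 0.02919
Seepage velocity v = K·i/n = 0.92 × 0.02919 / 0.3 = 0.08952 m/day = 32.7 m/yr.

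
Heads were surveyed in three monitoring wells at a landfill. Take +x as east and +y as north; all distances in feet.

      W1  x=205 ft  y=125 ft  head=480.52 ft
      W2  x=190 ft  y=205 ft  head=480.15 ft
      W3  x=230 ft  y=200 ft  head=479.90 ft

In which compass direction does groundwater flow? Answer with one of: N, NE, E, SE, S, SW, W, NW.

NE

Three-point gradient (reference W1): Δ to W2 = (-15, 80, -0.37), Δ to W3 = (25, 75, -0.62).
∂h/∂x = -0.006992, ∂h/∂y = -0.005936 (det = -3125).
Flow = −∇h = (+0.006992 east, +0.005936 north), which points northeast.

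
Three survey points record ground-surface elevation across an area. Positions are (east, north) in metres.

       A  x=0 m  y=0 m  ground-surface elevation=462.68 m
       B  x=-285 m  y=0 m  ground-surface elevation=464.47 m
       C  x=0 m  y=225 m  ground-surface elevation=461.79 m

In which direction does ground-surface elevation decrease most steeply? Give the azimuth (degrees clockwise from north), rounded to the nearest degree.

058°

∂z/∂x = (464.47 − 462.68) / (-285 − 0) = -0.006281
∂z/∂y = (461.79 − 462.68) / (225 − 0) = -0.003956
Steepest decrease is along −∇f: components (+0.006281 E, +0.003956 N).
Azimuth = atan2(+0.006281, +0.003956) = 57.8° ≈ 058°.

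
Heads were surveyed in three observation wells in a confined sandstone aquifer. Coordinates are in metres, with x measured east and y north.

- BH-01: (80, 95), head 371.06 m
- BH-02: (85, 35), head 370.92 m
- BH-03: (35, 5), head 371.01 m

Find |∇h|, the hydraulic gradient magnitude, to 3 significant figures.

0.00369

With h = a·x + b·y + c and BH-01 as origin, the differences give:
  5·a + (-60)·b = -0.14
  (-45)·a + (-90)·b = -0.05
Eliminate b (×(-90) and ×(-60), subtract): -3150·a = 9.600 → a = ∂h/∂x = -0.003048
Back-substitute: b = ∂h/∂y = +0.002079.
|∇h| = √(-0.003048² + 0.002079²) = 0.00369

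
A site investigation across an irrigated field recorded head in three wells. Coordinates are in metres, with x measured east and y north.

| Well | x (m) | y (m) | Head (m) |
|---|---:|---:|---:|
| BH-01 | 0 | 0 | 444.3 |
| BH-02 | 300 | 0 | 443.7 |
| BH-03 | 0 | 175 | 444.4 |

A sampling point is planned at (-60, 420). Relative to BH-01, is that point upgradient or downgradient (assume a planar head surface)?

∂h/∂x = (443.7 − 444.3) / (300 − 0) = -0.002000
∂h/∂y = (444.4 − 444.3) / (175 − 0) = +0.0005714
Head at (-60, 420) = 444.3 + (-0.002000)·(-60) + (+0.0005714)·(420) = 444.66 m.
That is higher than the 444.3 m at BH-01, so the point is upgradient.

upgradient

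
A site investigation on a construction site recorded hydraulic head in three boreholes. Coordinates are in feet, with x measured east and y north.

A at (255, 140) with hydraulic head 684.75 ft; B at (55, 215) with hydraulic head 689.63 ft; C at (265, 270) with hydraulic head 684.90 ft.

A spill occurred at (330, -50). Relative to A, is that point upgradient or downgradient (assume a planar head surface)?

Taking A as reference: B−A = (-200, 75, +4.88); C−A = (10, 130, +0.15).
Determinant of the coordinate differences = (-200)·130 − 10·75 = -26750.
∂h/∂x = [(+4.88)·130 − (+0.15)·75] / -26750 = -0.02330
∂h/∂y = [(-200)·(+0.15) − 10·(+4.88)] / -26750 = +0.002946
Head at (330, -50) = 684.75 + (-0.02330)·(75) + (+0.002946)·(-190) = 682.44 ft.
That is lower than the 684.75 ft at A, so the point is downgradient.

downgradient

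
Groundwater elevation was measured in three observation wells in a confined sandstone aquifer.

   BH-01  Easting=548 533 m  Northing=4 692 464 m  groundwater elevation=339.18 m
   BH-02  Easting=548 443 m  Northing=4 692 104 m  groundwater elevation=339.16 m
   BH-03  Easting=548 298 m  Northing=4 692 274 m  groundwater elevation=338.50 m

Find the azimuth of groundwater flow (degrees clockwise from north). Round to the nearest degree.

283°

Taking BH-01 as reference: BH-02−BH-01 = (-90, -360, -0.02); BH-03−BH-01 = (-235, -190, -0.68).
Solve a·Δx + b·Δy = Δh: det = (-90)·(-190) − (-235)·(-360) = -67500.
∂h/∂x = [(-0.02)·(-190) − (-0.68)·(-360)] / -67500 = +0.003570
∂h/∂y = [(-90)·(-0.68) − (-235)·(-0.02)] / -67500 = -0.0008370
Flow direction (−∇h) has components (-0.003570 E, +0.0008370 N).
Azimuth = atan2(E, N) = atan2(-0.003570, +0.0008370) = 283.2° ≈ 283°.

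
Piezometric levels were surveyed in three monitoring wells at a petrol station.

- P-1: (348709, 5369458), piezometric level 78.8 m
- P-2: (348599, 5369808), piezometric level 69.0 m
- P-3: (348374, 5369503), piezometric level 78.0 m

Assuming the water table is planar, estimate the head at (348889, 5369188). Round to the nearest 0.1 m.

86.2 m

With h = a·x + b·y + c and P-1 as origin, the differences give:
  (-110)·a + 350·b = -9.8
  (-335)·a + 45·b = -0.8
Eliminate b (×45 and ×350, subtract): 112300·a = -161.00 → a = ∂h/∂x = -0.001434
Back-substitute: b = ∂h/∂y = -0.02845.
h(348889, 5369188) = 78.8 + (-0.001434)·(180) + (-0.02845)·(-270) = 78.8 -0.258 +7.682 = 86.224 m.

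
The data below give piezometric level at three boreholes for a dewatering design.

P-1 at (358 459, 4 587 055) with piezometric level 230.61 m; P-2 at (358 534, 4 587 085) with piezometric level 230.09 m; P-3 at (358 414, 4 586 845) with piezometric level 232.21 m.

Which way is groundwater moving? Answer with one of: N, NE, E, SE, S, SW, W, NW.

Differences from P-1: to P-2 (Δx, Δy, Δh) = (75, 30, -0.52); to P-3 = (-45, -210, +1.60).
Determinant of the coordinate differences = 75·(-210) − (-45)·30 = -14400.
∂h/∂x = [(-0.52)·(-210) − (+1.60)·30] / -14400 = -0.004250
∂h/∂y = [75·(+1.60) − (-45)·(-0.52)] / -14400 = -0.006708
Flow = −∇h = (+0.004250 east, +0.006708 north), which points northeast.

NE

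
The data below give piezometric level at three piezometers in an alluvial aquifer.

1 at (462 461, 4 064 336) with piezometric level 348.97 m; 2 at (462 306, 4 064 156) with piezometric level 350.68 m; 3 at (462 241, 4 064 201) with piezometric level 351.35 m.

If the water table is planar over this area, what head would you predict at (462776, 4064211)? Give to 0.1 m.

345.7 m

Taking 1 as reference: 2−1 = (-155, -180, +1.71); 3−1 = (-220, -135, +2.38).
Determinant of the coordinate differences = (-155)·(-135) − (-220)·(-180) = -18675.
∂h/∂x = [(+1.71)·(-135) − (+2.38)·(-180)] / -18675 = -0.01058
∂h/∂y = [(-155)·(+2.38) − (-220)·(+1.71)] / -18675 = -0.0003909
h(462776, 4064211) = 348.97 + (-0.01058)·(315) + (-0.0003909)·(-125) = 348.97 -3.332 +0.049 = 345.687 m.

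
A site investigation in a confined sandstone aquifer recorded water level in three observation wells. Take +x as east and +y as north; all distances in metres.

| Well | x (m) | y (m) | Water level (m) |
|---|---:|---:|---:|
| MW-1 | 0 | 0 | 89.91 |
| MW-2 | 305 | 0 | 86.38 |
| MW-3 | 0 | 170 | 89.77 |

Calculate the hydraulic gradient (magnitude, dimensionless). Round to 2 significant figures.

∂h/∂x = (86.38 − 89.91) / (305 − 0) = -0.01157
∂h/∂y = (89.77 − 89.91) / (170 − 0) = -0.0008235
|∇h| = √(-0.01157² + -0.0008235²) = 0.0116

0.012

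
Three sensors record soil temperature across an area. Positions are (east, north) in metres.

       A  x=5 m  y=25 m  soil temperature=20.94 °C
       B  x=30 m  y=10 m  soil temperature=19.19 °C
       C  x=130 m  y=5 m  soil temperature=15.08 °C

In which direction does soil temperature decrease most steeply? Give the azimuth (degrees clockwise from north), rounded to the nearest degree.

144°

Taking A as reference: B−A = (25, -15, -1.75); C−A = (125, -20, -5.86).
Determinant of the coordinate differences = 25·(-20) − 125·(-15) = 1375.
∂T/∂x = [(-1.75)·(-20) − (-5.86)·(-15)] / 1375 = -0.03847
∂T/∂y = [25·(-5.86) − 125·(-1.75)] / 1375 = +0.05255
Steepest decrease is along −∇f: components (+0.03847 E, -0.05255 N).
Azimuth = atan2(+0.03847, -0.05255) = 143.8° ≈ 144°.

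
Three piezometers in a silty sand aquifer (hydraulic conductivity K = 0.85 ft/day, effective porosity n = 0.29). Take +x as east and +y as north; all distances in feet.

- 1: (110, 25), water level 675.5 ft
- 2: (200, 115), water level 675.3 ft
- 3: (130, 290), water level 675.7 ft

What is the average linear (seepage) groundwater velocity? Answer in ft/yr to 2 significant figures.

3.6 ft/yr

Differences from 1: to 2 (Δx, Δy, Δh) = (90, 90, -0.2); to 3 = (20, 265, +0.2).
Solve a·Δx + b·Δy = Δh: det = 90·265 − 20·90 = 22050.
∂h/∂x = [(-0.2)·265 − (+0.2)·90] / 22050 = -0.003220
∂h/∂y = [90·(+0.2) − 20·(-0.2)] / 22050 = +0.0009977
|∇h| = √(-0.003220² + 0.0009977²) = 0.003371
Seepage velocity v = K·i/n = 0.85 × 0.003371 / 0.29 = 0.009881 ft/day = 3.609 ft/yr.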